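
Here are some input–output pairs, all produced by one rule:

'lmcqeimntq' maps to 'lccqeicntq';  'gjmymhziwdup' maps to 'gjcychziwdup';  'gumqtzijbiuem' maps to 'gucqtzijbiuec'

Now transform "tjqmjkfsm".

tjqcjkfsc

Rule — replace every "m" with "c".
For "tjqmjkfsm" the result is "tjqcjkfsc".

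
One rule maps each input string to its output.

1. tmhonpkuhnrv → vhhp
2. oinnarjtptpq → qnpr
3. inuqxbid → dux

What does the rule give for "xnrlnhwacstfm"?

Looking at the pairs, the operation is to take characters alternately from the front and the back (1st, last, 2nd, 2nd-last, ...), then keep one character in every 3, starting at position 2 (positions 2nd, 5th, 8th, ...).
For "xnrlnhwacstfm", step one produces "xmnfrtlsnchaw"; step two turns that into "mrsh".

mrsh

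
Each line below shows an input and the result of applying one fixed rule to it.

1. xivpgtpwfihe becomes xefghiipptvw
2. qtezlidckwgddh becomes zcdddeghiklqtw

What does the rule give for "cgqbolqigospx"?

xbcggiloopqqs

What's happening: sort the characters into alphabetical order, then move the last character to the front.
Working it through for "cgqbolqigospx": intermediate "bcggiloopqqsx", final "xbcggiloopqqs".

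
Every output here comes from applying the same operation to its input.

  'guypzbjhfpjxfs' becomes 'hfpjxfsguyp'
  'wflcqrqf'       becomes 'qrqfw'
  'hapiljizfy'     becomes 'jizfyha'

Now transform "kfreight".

The pattern: swap the front and back halves of the string, then delete the last 3 characters.
On "kfreight": the first step gives "ightkfre", and the second then gives "ightk".

ightk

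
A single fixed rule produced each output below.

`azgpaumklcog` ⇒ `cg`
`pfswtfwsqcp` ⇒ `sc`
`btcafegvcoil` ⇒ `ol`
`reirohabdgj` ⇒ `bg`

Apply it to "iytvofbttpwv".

Each output is the input with this applied: keep every other character starting from the second (positions 2nd, 4th, 6th, ...), then keep only the last 2 characters.
For "iytvofbttpwv", step one produces "yvftpv"; step two turns that into "pv".

pv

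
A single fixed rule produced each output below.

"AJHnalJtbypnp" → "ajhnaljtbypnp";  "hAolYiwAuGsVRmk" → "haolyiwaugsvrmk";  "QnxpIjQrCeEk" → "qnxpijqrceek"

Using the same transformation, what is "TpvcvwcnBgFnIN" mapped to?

In each case the input is transformed by: convert every letter to lowercase.
Doing the same to "TpvcvwcnBgFnIN": "tpvcvwcnbgfnin".

tpvcvwcnbgfnin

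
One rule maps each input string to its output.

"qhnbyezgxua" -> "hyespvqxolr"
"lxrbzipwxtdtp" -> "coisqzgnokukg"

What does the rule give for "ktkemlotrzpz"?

bkbvdcfkiqgq

The rule is to shift every letter 9 places backward in the alphabet (wrapping around).
On "ktkemlotrzpz" that produces "bkbvdcfkiqgq".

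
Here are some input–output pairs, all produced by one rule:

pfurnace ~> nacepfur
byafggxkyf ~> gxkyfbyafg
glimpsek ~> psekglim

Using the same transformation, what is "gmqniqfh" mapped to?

iqfhgmqn

In each case the input is transformed by: swap the front and back halves of the string.
Applying that to "gmqniqfh" gives "iqfhgmqn".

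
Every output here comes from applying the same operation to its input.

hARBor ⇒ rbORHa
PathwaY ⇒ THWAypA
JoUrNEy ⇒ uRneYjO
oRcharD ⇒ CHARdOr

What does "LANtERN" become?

nTernla

Looking at the pairs, the operation is to flip the case of every letter, then move the first 2 characters to the end (rotate left by 2).
"LANtERN" → "lanTern" → "nTernla".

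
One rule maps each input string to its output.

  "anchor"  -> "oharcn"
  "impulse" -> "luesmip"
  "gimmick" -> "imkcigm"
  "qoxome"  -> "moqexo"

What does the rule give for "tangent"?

The rule is to move the first 3 characters to the end (rotate left by 3), then swap each adjacent pair of characters (1↔2, 3↔4, ...).
On "tangent" that produces "egtnatn".
(Check on "anchor": → "horanc" → "oharcn" ✓)

egtnatn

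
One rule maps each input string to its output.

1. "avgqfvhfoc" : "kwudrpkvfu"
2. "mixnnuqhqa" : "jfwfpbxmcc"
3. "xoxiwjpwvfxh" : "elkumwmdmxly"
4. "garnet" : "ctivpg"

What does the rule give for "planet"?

ctieap

What's happening: shift every letter 11 places backward in the alphabet (wrapping around), then swap the front and back halves of the string.
For "planet", step one produces "eapcti"; step two turns that into "ctieap".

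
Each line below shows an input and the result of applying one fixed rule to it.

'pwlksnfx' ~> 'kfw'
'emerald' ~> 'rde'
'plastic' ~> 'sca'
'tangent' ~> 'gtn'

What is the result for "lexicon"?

The transformation: move the first 3 characters to the end (rotate left by 3), then keep one character in every 3, starting at position 1 (positions 1st, 4th, 7th, ...).
"lexicon" → "iconlex" → "inx".
(Check on "pwlksnfx": → "ksnfxpwl" → "kfw" ✓)

inx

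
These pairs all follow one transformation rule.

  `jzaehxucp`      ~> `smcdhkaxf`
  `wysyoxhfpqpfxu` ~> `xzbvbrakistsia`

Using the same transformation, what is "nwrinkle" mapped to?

hqzulqno

In each case the input is transformed by: shift every letter 3 places forward in the alphabet (wrapping around), then move the last character to the front.
"nwrinkle" → "qzulqnoh" → "hqzulqno".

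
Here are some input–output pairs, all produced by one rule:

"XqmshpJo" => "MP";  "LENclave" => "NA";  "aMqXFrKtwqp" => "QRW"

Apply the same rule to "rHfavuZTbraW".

In each case the input is transformed by: keep one character in every 3, starting at position 3 (positions 3rd, 6th, 9th, ...), then convert every letter to uppercase.
Working it through for "rHfavuZTbraW": intermediate "fubW", final "FUBW".
(Check on "aMqXFrKtwqp": → "qrw" → "QRW" ✓)

FUBW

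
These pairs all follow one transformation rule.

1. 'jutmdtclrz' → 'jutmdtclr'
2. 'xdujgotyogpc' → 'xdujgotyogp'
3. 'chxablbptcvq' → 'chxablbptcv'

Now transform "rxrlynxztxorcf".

Rule — delete the last character.
On "rxrlynxztxorcf" that produces "rxrlynxztxorc".

rxrlynxztxorc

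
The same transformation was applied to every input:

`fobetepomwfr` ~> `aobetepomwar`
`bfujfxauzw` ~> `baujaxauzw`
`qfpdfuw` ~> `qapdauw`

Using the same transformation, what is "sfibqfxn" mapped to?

saibqaxn

Looking at the pairs, the operation is to replace every "f" with "a".
On "sfibqfxn" that produces "saibqaxn".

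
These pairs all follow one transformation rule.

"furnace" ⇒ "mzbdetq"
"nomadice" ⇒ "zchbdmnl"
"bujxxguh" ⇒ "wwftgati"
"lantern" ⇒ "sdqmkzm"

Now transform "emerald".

qzkcdld

The rule is to shift every letter 1 place backward in the alphabet (wrapping around), then move the first 3 characters to the end (rotate left by 3).
Applying both steps to "emerald": "dldqzkc", then "qzkcdld".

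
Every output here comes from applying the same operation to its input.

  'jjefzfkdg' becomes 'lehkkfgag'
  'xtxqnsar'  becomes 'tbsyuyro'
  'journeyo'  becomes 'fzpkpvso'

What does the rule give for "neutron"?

Rule — shift every letter 1 place forward in the alphabet (wrapping around), then move the last 3 characters to the front (rotate right by 3).
On "neutron": the first step gives "ofvuspo", and the second then gives "spoofvu".

spoofvu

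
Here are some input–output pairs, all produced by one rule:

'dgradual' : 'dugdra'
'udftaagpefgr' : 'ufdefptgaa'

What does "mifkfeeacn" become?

maiefekf

The rule is to delete the last 2 characters, then take characters alternately from the front and the back (1st, last, 2nd, 2nd-last, ...).
Working it through for "mifkfeeacn": intermediate "mifkfeea", final "maiefekf".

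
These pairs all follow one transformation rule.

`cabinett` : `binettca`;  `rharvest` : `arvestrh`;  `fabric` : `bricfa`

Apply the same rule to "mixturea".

What's happening: move the first 2 characters to the end (rotate left by 2).
Applying that to "mixturea" gives "xtureami".

xtureami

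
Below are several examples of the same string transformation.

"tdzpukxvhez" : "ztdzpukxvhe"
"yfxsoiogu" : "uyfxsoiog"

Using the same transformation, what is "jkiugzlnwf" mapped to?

Looking at the pairs, the operation is to move the last character to the front.
On "jkiugzlnwf" that produces "fjkiugzlnw".

fjkiugzlnw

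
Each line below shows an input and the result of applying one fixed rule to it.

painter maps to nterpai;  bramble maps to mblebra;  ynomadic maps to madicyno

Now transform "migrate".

ratemig

Rule — move the first 3 characters to the end (rotate left by 3).
So "migrate" becomes "ratemig".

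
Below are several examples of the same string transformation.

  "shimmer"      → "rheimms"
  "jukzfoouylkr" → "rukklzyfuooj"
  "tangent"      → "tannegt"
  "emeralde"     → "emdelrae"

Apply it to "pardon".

naordp

In each case the input is transformed by: take characters alternately from the front and the back (1st, last, 2nd, 2nd-last, ...), then move the first character to the end.
Applying both steps to "pardon": "pnaord", then "naordp".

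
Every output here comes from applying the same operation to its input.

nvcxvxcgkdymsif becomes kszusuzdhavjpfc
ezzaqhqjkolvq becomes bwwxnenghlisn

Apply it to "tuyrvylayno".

The pattern: shift every letter 3 places backward in the alphabet (wrapping around).
So "tuyrvylayno" becomes "qrvosvixvkl".

qrvosvixvkl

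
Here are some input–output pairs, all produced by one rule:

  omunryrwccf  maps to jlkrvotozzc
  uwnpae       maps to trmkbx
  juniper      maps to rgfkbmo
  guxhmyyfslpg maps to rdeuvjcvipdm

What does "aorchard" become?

What's happening: shift every letter 3 places backward in the alphabet (wrapping around), then swap each adjacent pair of characters (1↔2, 3↔4, ...).
Working it through for "aorchard": intermediate "xlozexoa", final "lxzoxeao".

lxzoxeao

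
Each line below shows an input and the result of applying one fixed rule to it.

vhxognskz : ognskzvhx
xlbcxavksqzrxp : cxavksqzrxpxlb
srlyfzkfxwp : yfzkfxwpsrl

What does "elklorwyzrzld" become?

lorwyzrzldelk

The rule is to move the first 3 characters to the end (rotate left by 3).
Applying that to "elklorwyzrzld" gives "lorwyzrzldelk".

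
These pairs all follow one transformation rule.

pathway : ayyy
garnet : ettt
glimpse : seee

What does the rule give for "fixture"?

Each output is the input with this applied: repeat every character 3 times, then keep only the last 4 characters.
On "fixture": the first step gives "fffiiixxxtttuuurrreee", and the second then gives "reee".

reee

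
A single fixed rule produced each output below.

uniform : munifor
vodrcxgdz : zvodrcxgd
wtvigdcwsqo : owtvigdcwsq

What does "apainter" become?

Each output is the input with this applied: move the last character to the front.
Applying that to "apainter" gives "rapainte".

rapainte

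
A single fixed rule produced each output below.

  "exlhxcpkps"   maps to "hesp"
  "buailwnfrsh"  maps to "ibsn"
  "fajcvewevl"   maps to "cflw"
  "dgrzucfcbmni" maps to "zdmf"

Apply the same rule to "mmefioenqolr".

fmoe

Rule — keep one character in every 3, starting at position 1 (positions 1st, 4th, 7th, ...), then swap each adjacent pair of characters (1↔2, 3↔4, ...).
Applying both steps to "mmefioenqolr": "mfeo", then "fmoe".
(Check on "fajcvewevl": → "fcwl" → "cflw" ✓)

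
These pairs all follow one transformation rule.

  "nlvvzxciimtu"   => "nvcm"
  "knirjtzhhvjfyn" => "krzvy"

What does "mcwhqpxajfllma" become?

In each case the input is transformed by: keep one character in every 3, starting at position 1 (positions 1st, 4th, 7th, ...).
For "mcwhqpxajfllma" the result is "mhxfm".

mhxfm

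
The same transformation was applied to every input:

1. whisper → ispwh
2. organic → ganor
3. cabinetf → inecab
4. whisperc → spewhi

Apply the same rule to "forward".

The transformation: delete the last 2 characters, then move the last 3 characters to the front (rotate right by 3).
On "forward": the first step gives "forwa", and the second then gives "rwafo".
(Check on "cabinetf": → "cabine" → "inecab" ✓)

rwafo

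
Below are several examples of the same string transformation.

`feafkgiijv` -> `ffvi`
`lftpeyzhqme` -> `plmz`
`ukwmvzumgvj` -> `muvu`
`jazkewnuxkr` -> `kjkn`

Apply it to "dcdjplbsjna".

Each output is the input with this applied: keep one character in every 3, starting at position 1 (positions 1st, 4th, 7th, ...), then swap each adjacent pair of characters (1↔2, 3↔4, ...).
On "dcdjplbsjna": the first step gives "djbn", and the second then gives "jdnb".

jdnb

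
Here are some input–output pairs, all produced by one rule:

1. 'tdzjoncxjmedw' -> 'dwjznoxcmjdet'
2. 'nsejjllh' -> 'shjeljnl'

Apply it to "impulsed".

mdupslie

Each output is the input with this applied: swap the first and last characters, then swap each adjacent pair of characters (1↔2, 3↔4, ...).
Applying both steps to "impulsed": "dmpulsei", then "mdupslie".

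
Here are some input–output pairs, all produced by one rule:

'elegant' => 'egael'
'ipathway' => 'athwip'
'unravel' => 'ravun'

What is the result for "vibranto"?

Rule — delete the last 2 characters, then move the first 2 characters to the end (rotate left by 2).
Starting from "vibranto": after the first operation, "vibran"; after the second, "branvi".

branvi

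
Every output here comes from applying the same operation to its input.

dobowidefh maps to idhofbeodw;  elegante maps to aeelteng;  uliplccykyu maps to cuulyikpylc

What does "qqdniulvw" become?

The transformation: take characters alternately from the front and the back (1st, last, 2nd, 2nd-last, ...), then move the last character to the front.
Applying both steps to "qqdniulvw": "qwqvdlnui", then "iqwqvdlnu".

iqwqvdlnu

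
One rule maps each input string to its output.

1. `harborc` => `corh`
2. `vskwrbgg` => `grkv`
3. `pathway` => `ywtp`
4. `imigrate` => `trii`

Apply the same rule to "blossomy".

msob

Looking at the pairs, the operation is to keep every other character starting from the first (positions 1st, 3rd, 5th, ...), then reverse the string.
Working it through for "blossomy": intermediate "bosm", final "msob".
(Check on "vskwrbgg": → "vkrg" → "grkv" ✓)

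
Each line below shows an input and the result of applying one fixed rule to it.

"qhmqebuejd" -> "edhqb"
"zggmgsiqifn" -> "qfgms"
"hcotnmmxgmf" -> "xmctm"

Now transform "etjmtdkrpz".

rztmd

What's happening: keep every other character starting from the second (positions 2nd, 4th, 6th, ...), then move the first 3 characters to the end (rotate left by 3).
"etjmtdkrpz" → "tmdrz" → "rztmd".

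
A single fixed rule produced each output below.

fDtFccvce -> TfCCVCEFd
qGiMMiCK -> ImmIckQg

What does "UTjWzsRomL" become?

Rule — flip the case of every letter, then move the first 2 characters to the end (rotate left by 2).
"UTjWzsRomL" → "JwZSrOMlut".
(Check on "qGiMMiCK": → "QgImmIck" → "ImmIckQg" ✓)

JwZSrOMlut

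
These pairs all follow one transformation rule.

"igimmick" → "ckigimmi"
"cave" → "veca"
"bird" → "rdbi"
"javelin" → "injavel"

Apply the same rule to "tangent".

Rule — move the last 2 characters to the front (rotate right by 2).
On "tangent" that produces "nttange".

nttange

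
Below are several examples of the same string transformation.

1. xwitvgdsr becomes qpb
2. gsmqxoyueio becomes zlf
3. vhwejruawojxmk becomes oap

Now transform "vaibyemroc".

otb

Rule — shift every letter 7 places backward in the alphabet (wrapping around), then keep only the first 3 characters.
"vaibyemroc" → "otburxfkhv" → "otb".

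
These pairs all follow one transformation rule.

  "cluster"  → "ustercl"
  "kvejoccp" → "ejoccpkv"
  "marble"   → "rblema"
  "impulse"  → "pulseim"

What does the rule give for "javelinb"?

In each case the input is transformed by: move the first 2 characters to the end (rotate left by 2).
Doing the same to "javelinb": "velinbja".

velinbja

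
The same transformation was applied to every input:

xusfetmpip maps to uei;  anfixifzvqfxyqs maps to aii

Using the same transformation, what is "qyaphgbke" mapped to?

Looking at the pairs, the operation is to keep only the vowels.
For "qyaphgbke" the result is "ae".

ae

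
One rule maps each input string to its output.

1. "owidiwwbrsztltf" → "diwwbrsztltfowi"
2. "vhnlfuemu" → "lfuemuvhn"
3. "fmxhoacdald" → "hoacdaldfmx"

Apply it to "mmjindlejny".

In each case the input is transformed by: move the first 3 characters to the end (rotate left by 3).
Doing the same to "mmjindlejny": "indlejnymmj".

indlejnymmj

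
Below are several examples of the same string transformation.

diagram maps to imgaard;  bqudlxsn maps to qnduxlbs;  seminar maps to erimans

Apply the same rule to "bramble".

Looking at the pairs, the operation is to swap the first and last characters, then swap each adjacent pair of characters (1↔2, 3↔4, ...).
Working it through for "bramble": intermediate "eramblb", final "remalbb".

remalbb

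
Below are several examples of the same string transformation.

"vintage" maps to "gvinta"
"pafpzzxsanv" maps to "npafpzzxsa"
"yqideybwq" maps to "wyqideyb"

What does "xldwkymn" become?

Rule — delete the last character, then move the last character to the front.
Working it through for "xldwkymn": intermediate "xldwkym", final "mxldwky".

mxldwky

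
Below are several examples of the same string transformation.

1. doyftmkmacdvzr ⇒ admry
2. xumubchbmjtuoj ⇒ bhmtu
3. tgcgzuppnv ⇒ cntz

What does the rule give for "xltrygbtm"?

In each case the input is transformed by: sort the characters into alphabetical order, then keep one character in every 3, starting at position 1 (positions 1st, 4th, 7th, ...).
"xltrygbtm" → "bglmrttxy" → "bmt".

bmt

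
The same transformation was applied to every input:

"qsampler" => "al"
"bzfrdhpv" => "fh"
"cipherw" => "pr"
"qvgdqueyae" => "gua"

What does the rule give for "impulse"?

Rule — keep one character in every 3, starting at position 3 (positions 3rd, 6th, 9th, ...).
So "impulse" becomes "ps".

ps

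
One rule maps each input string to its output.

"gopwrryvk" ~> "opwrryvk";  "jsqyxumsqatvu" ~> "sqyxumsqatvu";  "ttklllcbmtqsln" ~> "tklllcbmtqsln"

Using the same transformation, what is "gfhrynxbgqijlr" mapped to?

In each case the input is transformed by: delete the first character.
Applying that to "gfhrynxbgqijlr" gives "fhrynxbgqijlr".

fhrynxbgqijlr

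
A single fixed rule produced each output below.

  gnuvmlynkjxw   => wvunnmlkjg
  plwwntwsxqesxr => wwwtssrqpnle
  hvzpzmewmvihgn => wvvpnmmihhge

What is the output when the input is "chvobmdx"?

The pattern: sort the characters into reverse alphabetical order, then delete the first 2 characters.
"chvobmdx" → "xvomhdcb" → "omhdcb".

omhdcb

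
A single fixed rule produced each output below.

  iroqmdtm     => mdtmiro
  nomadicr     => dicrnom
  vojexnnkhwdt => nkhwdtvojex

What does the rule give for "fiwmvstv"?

vstvfiw

Looking at the pairs, the operation is to swap the front and back halves of the string, then delete the last character.
"fiwmvstv" → "vstvfiwm" → "vstvfiw".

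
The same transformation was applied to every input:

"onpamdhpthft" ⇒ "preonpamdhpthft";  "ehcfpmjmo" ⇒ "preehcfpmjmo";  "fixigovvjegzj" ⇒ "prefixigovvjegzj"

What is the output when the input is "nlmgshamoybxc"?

What's happening: prepend "pre".
Applying that to "nlmgshamoybxc" gives "prenlmgshamoybxc".

prenlmgshamoybxc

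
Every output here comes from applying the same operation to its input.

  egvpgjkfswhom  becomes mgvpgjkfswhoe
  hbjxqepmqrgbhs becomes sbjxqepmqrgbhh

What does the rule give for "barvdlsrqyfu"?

The transformation: swap the first and last characters.
Applying that to "barvdlsrqyfu" gives "uarvdlsrqyfb".

uarvdlsrqyfb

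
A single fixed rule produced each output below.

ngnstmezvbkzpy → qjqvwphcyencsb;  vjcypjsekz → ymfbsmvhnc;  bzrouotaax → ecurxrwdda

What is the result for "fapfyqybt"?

Rule — shift every letter 3 places forward in the alphabet (wrapping around).
"fapfyqybt" → "idsibtbew".

idsibtbew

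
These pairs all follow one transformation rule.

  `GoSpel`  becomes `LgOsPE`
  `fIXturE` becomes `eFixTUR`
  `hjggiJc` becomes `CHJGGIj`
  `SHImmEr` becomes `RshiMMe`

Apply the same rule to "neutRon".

Each output is the input with this applied: move the last character to the front, then flip the case of every letter.
Starting from "neutRon": after the first operation, "nneutRo"; after the second, "NNEUTrO".

NNEUTrO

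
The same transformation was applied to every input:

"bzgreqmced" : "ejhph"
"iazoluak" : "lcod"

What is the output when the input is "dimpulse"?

gpxv

What's happening: keep every other character starting from the first (positions 1st, 3rd, 5th, ...), then shift every letter 3 places forward in the alphabet (wrapping around).
Applying that to "dimpulse" gives "gpxv".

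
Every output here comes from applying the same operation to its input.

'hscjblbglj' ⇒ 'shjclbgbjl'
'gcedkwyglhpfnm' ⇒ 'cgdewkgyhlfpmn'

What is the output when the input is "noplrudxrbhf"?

Each output is the input with this applied: swap each adjacent pair of characters (1↔2, 3↔4, ...).
"noplrudxrbhf" → "onlpurxdbrfh".

onlpurxdbrfh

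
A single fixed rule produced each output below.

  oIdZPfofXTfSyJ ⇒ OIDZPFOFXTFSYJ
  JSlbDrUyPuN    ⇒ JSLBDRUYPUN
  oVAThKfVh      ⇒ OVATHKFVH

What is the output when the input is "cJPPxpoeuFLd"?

CJPPXPOEUFLD

In each case the input is transformed by: convert every letter to uppercase.
Doing the same to "cJPPxpoeuFLd": "CJPPXPOEUFLD".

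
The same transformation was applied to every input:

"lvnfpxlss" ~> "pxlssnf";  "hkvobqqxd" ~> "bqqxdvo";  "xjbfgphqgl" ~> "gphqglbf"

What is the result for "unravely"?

Rule — delete the first 2 characters, then move the first 2 characters to the end (rotate left by 2).
For "unravely", step one produces "ravely"; step two turns that into "velyra".

velyra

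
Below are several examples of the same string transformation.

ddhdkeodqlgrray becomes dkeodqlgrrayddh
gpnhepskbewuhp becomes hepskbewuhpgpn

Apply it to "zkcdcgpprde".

dcgpprdezkc

The transformation: move the first 3 characters to the end (rotate left by 3).
For "zkcdcgpprde" the result is "dcgpprdezkc".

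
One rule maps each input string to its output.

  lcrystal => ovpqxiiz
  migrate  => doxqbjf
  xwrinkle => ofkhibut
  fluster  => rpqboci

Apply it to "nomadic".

jxafzkl

The rule is to shift every letter 3 places backward in the alphabet (wrapping around), then move the first 2 characters to the end (rotate left by 2).
Working it through for "nomadic": intermediate "kljxafz", final "jxafzkl".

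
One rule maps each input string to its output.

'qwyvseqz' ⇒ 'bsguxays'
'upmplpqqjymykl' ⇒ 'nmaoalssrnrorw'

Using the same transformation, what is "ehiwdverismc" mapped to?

eouktgxfykjg

Looking at the pairs, the operation is to shift every letter 2 places forward in the alphabet (wrapping around), then reverse the string.
On "ehiwdverismc" that produces "eouktgxfykjg".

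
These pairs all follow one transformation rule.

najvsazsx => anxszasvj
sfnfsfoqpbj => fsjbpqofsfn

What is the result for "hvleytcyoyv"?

In each case the input is transformed by: reverse the string, then move the last 2 characters to the front (rotate right by 2).
"hvleytcyoyv" → "vyoyctyelvh" → "vhvyoyctyel".
(Check on "sfnfsfoqpbj": → "jbpqofsfnfs" → "fsjbpqofsfn" ✓)

vhvyoyctyel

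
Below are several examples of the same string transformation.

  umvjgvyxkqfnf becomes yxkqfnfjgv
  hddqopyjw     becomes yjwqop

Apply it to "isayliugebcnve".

ugebcnveyli

Each output is the input with this applied: delete the first 3 characters, then move the first 3 characters to the end (rotate left by 3).
Applying that to "isayliugebcnve" gives "ugebcnveyli".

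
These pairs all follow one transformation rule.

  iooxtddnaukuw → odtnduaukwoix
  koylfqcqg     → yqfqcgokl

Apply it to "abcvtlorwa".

cltroawbav

Each output is the input with this applied: swap each adjacent pair of characters (1↔2, 3↔4, ...), then move the first 3 characters to the end (rotate left by 3).
Applying both steps to "abcvtlorwa": "bavcltroaw", then "cltroawbav".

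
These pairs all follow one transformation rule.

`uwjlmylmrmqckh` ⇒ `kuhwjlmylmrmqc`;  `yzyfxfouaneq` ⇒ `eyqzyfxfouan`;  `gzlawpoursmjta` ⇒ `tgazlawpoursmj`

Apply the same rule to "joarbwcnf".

Looking at the pairs, the operation is to swap the first and last characters, then move the last 2 characters to the front (rotate right by 2).
On "joarbwcnf": the first step gives "foarbwcnj", and the second then gives "njfoarbwc".

njfoarbwc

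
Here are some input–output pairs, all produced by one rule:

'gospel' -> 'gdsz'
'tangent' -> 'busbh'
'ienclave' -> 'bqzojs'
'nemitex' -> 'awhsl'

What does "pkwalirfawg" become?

Each output is the input with this applied: delete the first 2 characters, then shift every letter 12 places backward in the alphabet (wrapping around).
"pkwalirfawg" → "walirfawg" → "kozwftoku".

kozwftoku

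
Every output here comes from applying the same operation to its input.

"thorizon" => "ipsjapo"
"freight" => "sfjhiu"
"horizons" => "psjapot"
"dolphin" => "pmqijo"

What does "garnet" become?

bsofu

Rule — delete the first character, then shift every letter 1 place forward in the alphabet (wrapping around).
"garnet" → "bsofu".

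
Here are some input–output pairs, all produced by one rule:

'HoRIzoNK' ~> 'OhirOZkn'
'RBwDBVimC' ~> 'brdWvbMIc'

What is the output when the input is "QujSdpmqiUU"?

The rule is to swap each adjacent pair of characters (1↔2, 3↔4, ...), then flip the case of every letter.
Applying both steps to "QujSdpmqiUU": "uQSjpdqmUiU", then "UqsJPDQMuIu".
(Check on "RBwDBVimC": → "BRDwVBmiC" → "brdWvbMIc" ✓)

UqsJPDQMuIu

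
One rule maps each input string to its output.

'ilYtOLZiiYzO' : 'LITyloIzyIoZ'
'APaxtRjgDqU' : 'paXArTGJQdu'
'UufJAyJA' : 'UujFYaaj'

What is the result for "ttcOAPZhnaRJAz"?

In each case the input is transformed by: flip the case of every letter, then swap each adjacent pair of characters (1↔2, 3↔4, ...).
So "ttcOAPZhnaRJAz" becomes "TToCpaHzANjrZa".

TToCpaHzANjrZa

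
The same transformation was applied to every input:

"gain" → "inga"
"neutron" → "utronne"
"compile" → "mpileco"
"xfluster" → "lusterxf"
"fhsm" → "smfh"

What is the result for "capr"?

prca

What's happening: move the first 2 characters to the end (rotate left by 2).
Doing the same to "capr": "prca".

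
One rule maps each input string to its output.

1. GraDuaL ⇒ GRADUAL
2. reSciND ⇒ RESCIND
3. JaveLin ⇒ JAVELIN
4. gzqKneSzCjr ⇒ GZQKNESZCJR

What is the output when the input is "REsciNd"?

The rule is to convert every letter to uppercase.
"REsciNd" → "RESCIND".

RESCIND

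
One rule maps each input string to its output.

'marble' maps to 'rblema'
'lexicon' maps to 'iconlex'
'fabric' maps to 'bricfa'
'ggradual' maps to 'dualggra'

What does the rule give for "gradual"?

The rule is to move the last 3 characters to the front (rotate right by 3), then move the last character to the front.
On "gradual": the first step gives "ualgrad", and the second then gives "dualgra".

dualgra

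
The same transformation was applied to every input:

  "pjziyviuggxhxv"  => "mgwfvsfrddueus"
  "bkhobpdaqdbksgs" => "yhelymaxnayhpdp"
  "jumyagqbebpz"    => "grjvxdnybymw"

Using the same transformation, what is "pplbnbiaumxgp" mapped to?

mmiykyfxrjudm

Each output is the input with this applied: shift every letter 3 places backward in the alphabet (wrapping around).
"pplbnbiaumxgp" → "mmiykyfxrjudm".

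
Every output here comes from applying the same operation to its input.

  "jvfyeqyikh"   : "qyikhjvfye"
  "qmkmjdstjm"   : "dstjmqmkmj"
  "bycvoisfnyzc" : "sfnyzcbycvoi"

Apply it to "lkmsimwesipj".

In each case the input is transformed by: swap the front and back halves of the string.
For "lkmsimwesipj" the result is "wesipjlkmsim".

wesipjlkmsim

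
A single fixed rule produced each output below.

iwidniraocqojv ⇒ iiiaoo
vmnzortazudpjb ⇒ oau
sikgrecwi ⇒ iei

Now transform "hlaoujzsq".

Looking at the pairs, the operation is to keep only the vowels.
"hlaoujzsq" → "aou".

aou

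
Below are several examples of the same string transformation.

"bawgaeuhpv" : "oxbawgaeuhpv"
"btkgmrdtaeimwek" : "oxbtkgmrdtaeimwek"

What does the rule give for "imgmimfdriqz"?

In each case the input is transformed by: prepend "ox".
On "imgmimfdriqz" that produces "oximgmimfdriqz".

oximgmimfdriqz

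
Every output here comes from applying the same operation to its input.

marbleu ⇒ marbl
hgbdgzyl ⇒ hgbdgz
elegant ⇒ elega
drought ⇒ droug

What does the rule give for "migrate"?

migra

Each output is the input with this applied: delete the last 2 characters.
So "migrate" becomes "migra".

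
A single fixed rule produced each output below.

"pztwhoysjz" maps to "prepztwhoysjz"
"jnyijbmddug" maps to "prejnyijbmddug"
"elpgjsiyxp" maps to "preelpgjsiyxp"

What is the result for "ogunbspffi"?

The pattern: prepend "pre".
Applying that to "ogunbspffi" gives "preogunbspffi".

preogunbspffi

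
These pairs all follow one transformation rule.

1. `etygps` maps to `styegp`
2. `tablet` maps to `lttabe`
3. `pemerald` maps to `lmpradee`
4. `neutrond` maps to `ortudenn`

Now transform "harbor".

orrabh

Rule — sort the characters into alphabetical order, then swap the front and back halves of the string.
Applying both steps to "harbor": "abhorr", then "orrabh".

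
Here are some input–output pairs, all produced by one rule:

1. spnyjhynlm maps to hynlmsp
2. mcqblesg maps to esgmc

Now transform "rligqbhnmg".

What's happening: move the first 2 characters to the end (rotate left by 2), then delete the first 3 characters.
Starting from "rligqbhnmg": after the first operation, "igqbhnmgrl"; after the second, "bhnmgrl".
(Check on "spnyjhynlm": → "nyjhynlmsp" → "hynlmsp" ✓)

bhnmgrl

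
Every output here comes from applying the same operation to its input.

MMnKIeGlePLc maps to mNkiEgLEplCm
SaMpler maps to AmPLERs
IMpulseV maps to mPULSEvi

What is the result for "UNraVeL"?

In each case the input is transformed by: flip the case of every letter, then move the first character to the end.
Working it through for "UNraVeL": intermediate "unRAvEl", final "nRAvElu".
(Check on "SaMpler": → "sAmPLER" → "AmPLERs" ✓)

nRAvElu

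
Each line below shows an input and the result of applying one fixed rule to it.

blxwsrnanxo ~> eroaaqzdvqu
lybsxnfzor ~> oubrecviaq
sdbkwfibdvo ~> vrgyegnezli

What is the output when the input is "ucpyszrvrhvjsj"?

xmfvsmbyvkcuuy

Rule — take characters alternately from the front and the back (1st, last, 2nd, 2nd-last, ...), then shift every letter 3 places forward in the alphabet (wrapping around).
For "ucpyszrvrhvjsj", step one produces "ujcspjyvshzrrv"; step two turns that into "xmfvsmbyvkcuuy".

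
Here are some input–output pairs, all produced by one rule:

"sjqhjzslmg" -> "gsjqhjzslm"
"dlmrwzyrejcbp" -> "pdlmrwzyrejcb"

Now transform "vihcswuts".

svihcswut

What's happening: move the last character to the front.
On "vihcswuts" that produces "svihcswut".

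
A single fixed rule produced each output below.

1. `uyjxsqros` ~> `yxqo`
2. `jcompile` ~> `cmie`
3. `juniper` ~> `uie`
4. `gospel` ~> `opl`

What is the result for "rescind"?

ecn

What's happening: keep every other character starting from the second (positions 2nd, 4th, 6th, ...).
Applying that to "rescind" gives "ecn".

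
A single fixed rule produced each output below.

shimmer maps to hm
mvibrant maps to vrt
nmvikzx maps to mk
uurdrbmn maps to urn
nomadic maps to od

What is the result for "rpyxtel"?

What's happening: keep one character in every 3, starting at position 2 (positions 2nd, 5th, 8th, ...).
Applying that to "rpyxtel" gives "pt".

pt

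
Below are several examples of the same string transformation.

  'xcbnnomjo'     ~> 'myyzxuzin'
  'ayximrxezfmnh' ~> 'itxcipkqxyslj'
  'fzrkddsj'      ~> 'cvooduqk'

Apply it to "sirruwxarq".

ccfhilcbdt

Rule — move the first 2 characters to the end (rotate left by 2), then shift every letter 11 places forward in the alphabet (wrapping around).
On "sirruwxarq" that produces "ccfhilcbdt".
(Check on "ayximrxezfmnh": → "ximrxezfmnhay" → "itxcipkqxyslj" ✓)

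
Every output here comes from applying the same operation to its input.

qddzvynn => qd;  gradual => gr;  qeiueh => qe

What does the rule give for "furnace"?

Looking at the pairs, the operation is to keep only the first 2 characters.
Doing the same to "furnace": "fu".

fu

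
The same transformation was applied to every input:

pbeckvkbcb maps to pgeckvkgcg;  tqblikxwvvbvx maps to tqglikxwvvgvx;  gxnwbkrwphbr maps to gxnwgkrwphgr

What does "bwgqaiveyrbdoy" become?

gwgqaiveyrgdoy

Each output is the input with this applied: replace every "b" with "g".
Doing the same to "bwgqaiveyrbdoy": "gwgqaiveyrgdoy".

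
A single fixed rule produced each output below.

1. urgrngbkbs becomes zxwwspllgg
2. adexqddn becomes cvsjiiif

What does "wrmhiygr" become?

dbwwrnml

Each output is the input with this applied: sort the characters into reverse alphabetical order, then shift every letter 5 places forward in the alphabet (wrapping around).
"wrmhiygr" → "ywrrmihg" → "dbwwrnml".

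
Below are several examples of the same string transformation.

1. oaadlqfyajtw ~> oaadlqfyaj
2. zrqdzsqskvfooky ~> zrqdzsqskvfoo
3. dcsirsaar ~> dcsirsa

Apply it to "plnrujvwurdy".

The rule is to delete the last 2 characters.
So "plnrujvwurdy" becomes "plnrujvwur".

plnrujvwur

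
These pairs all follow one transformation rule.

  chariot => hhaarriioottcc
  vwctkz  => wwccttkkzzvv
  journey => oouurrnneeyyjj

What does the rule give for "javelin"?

aavveelliinnjj

The transformation: move the first character to the end, then double every character.
Working it through for "javelin": intermediate "avelinj", final "aavveelliinnjj".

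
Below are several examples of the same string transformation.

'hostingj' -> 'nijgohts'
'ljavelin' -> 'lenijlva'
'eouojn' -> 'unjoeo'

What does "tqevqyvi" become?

Each output is the input with this applied: swap each adjacent pair of characters (1↔2, 3↔4, ...), then swap the front and back halves of the string.
Applying both steps to "tqevqyvi": "qtveyqiv", then "yqivqtve".

yqivqtve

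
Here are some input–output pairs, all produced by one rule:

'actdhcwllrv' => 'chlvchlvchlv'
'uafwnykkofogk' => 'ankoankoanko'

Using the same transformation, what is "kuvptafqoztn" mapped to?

Looking at the pairs, the operation is to keep one character in every 3, starting at position 2 (positions 2nd, 5th, 8th, ...), then write the whole string 3 times in a row.
For "kuvptafqoztn", step one produces "utqt"; step two turns that into "utqtutqtutqt".

utqtutqtutqt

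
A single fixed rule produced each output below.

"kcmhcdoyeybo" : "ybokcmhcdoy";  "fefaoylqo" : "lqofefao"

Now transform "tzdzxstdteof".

eoftzdzxstd

Each output is the input with this applied: move the last 3 characters to the front (rotate right by 3), then delete the last character.
Starting from "tzdzxstdteof": after the first operation, "eoftzdzxstdt"; after the second, "eoftzdzxstd".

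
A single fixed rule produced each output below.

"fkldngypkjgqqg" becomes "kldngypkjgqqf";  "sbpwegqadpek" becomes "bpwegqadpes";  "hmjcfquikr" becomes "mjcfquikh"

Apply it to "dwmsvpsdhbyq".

wmsvpsdhbyd

Each output is the input with this applied: delete the last character, then move the first character to the end.
Working it through for "dwmsvpsdhbyq": intermediate "dwmsvpsdhby", final "wmsvpsdhbyd".
(Check on "fkldngypkjgqqg": → "fkldngypkjgqq" → "kldngypkjgqqf" ✓)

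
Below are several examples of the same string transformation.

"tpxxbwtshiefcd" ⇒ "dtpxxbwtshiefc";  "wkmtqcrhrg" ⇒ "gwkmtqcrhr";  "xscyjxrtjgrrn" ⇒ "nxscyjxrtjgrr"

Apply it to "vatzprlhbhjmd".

The rule is to move the last character to the front.
Applying that to "vatzprlhbhjmd" gives "dvatzprlhbhjm".

dvatzprlhbhjm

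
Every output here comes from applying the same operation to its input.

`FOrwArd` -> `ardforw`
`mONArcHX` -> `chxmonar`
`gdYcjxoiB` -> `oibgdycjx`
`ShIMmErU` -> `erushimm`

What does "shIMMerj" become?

The transformation: move the last 3 characters to the front (rotate right by 3), then convert every letter to lowercase.
Working it through for "shIMMerj": intermediate "erjshIMM", final "erjshimm".

erjshimm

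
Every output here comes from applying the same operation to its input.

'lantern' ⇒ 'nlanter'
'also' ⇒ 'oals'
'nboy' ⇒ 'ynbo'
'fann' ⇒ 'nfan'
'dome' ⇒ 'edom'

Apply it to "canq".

Looking at the pairs, the operation is to move the last character to the front.
On "canq" that produces "qcan".

qcan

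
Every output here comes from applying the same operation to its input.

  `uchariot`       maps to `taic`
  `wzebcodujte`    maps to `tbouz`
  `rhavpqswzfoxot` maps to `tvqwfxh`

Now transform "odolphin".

Each output is the input with this applied: keep every other character starting from the second (positions 2nd, 4th, 6th, ...), then swap the first and last characters.
On "odolphin": the first step gives "dlhn", and the second then gives "nlhd".

nlhd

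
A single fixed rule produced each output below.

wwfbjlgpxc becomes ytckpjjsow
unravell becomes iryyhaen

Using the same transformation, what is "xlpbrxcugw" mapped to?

kphtjkycoe

The rule is to shift every letter 13 places forward in the alphabet (wrapping around) — i.e. ROT13, then swap the front and back halves of the string.
"xlpbrxcugw" → "kycoekphtj" → "kphtjkycoe".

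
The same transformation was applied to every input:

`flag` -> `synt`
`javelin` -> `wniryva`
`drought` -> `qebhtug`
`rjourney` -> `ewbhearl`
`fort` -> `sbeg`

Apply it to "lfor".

ysbe

The rule is to shift every letter 13 places forward in the alphabet (wrapping around) — i.e. ROT13.
Applying that to "lfor" gives "ysbe".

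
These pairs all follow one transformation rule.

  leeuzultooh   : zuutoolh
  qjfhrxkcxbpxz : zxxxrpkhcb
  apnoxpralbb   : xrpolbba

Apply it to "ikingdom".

The transformation: delete the first 3 characters, then sort the characters into reverse alphabetical order.
Working it through for "ikingdom": intermediate "ngdom", final "onmgd".
(Check on "leeuzultooh": → "uzultooh" → "zuutoolh" ✓)

onmgd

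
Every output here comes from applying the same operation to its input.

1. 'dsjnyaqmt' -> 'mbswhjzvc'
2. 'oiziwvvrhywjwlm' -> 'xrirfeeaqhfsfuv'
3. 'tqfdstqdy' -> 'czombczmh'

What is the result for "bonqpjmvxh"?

Rule — shift every letter 9 places forward in the alphabet (wrapping around).
"bonqpjmvxh" → "kxwzysvegq".

kxwzysvegq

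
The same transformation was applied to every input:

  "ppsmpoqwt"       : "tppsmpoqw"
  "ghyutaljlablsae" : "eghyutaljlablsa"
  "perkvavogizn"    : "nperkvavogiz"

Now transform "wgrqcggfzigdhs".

swgrqcggfzigdh

Each output is the input with this applied: move the last character to the front.
Doing the same to "wgrqcggfzigdhs": "swgrqcggfzigdh".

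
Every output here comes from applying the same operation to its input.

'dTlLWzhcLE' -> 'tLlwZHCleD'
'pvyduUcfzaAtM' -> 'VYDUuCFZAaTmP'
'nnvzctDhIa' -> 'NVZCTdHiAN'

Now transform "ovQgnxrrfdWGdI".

VqGNXRRFDwgDiO

In each case the input is transformed by: flip the case of every letter, then move the first character to the end.
Working it through for "ovQgnxrrfdWGdI": intermediate "OVqGNXRRFDwgDi", final "VqGNXRRFDwgDiO".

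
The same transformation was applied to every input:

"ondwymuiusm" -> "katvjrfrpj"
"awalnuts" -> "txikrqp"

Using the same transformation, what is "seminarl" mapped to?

What's happening: shift every letter 3 places backward in the alphabet (wrapping around), then delete the first character.
Starting from "seminarl": after the first operation, "pbjfkxoi"; after the second, "bjfkxoi".

bjfkxoi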